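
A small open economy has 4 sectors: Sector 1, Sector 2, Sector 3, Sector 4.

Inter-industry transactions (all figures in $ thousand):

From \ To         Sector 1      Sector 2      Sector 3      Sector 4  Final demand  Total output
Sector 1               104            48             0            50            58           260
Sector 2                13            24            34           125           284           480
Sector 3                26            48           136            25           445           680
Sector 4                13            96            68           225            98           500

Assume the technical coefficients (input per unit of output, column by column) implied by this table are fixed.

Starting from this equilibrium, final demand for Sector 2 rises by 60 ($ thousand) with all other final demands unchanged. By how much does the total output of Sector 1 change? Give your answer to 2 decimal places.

Δx_1 = 17.19

Technical coefficients a_ij = z_ij / X_j:
  a_11 = 104/260 = 0.40, a_21 = 13/260 = 0.05, a_31 = 26/260 = 0.10, a_41 = 13/260 = 0.05
  a_12 = 48/480 = 0.10, a_22 = 24/480 = 0.05, a_32 = 48/480 = 0.10, a_42 = 96/480 = 0.20
  a_13 = 0/680 = 0.00, a_23 = 34/680 = 0.05, a_33 = 136/680 = 0.20, a_43 = 68/680 = 0.10
  a_14 = 50/500 = 0.10, a_24 = 125/500 = 0.25, a_34 = 25/500 = 0.05, a_44 = 225/500 = 0.45
I − A =
  [   0.60    -0.10     0.00    -0.10]
  [  -0.05     0.95    -0.05    -0.25]
  [  -0.10    -0.10     0.80    -0.05]
  [  -0.05    -0.20    -0.10     0.55]
Compute the cofactors C_ij = (−1)^(i+j)·(3×3 minor ij) of I−A; the adjugate is their transpose:
adj(I−A) = Cᵀ =
  [ 0.367500   0.060500   0.015750   0.095750]
  [ 0.037125   0.256000   0.031750   0.126000]
  [ 0.054125   0.046250   0.273750   0.055750]
  [ 0.056750   0.107000   0.062750   0.448500]
det(I−A) = Σ_j (I−A)_1j·C_1j = (0.60)(0.367500) + (-0.10)(0.037125) + (0.00)(0.054125) + (-0.10)(0.056750) = 0.2111125
(I − A)⁻¹ = adj(I−A) / det(I−A) ≈
  [   1.7408     0.2866     0.0746     0.4535]
  [   0.1759     1.2126     0.1504     0.5968]
  [   0.2564     0.2191     1.2967     0.2641]
  [   0.2688     0.5068     0.2972     2.1245]
Δx = (I − A)⁻¹ Δd with Δd having +60 in the Sector 2 component and 0 elsewhere.
So Δx_1 = L_12 · (+60), where L_12 = adj(I−A)_12 / det(I−A) = 0.060500 / 0.2111125.
Δx_1 = 0.060500 × (+60) / 0.2111125 = 3.63 / 0.2111125 ≈ 17.19.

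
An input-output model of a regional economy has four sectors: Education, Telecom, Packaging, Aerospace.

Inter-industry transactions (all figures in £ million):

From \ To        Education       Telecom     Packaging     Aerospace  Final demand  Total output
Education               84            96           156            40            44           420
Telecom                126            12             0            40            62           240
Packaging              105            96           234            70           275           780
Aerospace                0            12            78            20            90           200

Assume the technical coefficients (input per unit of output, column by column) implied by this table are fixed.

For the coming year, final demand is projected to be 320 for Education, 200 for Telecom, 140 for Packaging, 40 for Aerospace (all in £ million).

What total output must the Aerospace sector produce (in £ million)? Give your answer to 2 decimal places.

x_A = 180.22

Technical coefficients a_ij = z_ij / X_j:
  a_EE = 84/420 = 0.20, a_TE = 126/420 = 0.30, a_PE = 105/420 = 0.25, a_AE = 0/420 = 0.00
  a_ET = 96/240 = 0.40, a_TT = 12/240 = 0.05, a_PT = 96/240 = 0.40, a_AT = 12/240 = 0.05
  a_EP = 156/780 = 0.20, a_TP = 0/780 = 0.00, a_PP = 234/780 = 0.30, a_AP = 78/780 = 0.10
  a_EA = 40/200 = 0.20, a_TA = 40/200 = 0.20, a_PA = 70/200 = 0.35, a_AA = 20/200 = 0.10
I − A =
  [   0.80    -0.40    -0.20    -0.20]
  [  -0.30     0.95     0.00    -0.20]
  [  -0.25    -0.40     0.70    -0.35]
  [   0.00    -0.05    -0.10     0.90]
Compute the cofactors C_ij = (−1)^(i+j)·(3×3 minor ij) of I−A; the adjugate is their transpose:
adj(I−A) = Cᵀ =
  [ 0.55025   0.32850   0.19600   0.27150]
  [ 0.18350   0.42600   0.07600   0.16500]
  [ 0.32450   0.39450   0.56500   0.37950]
  [ 0.04625   0.06750   0.06700   0.37650]
det(I−A) = Σ_j (I−A)_1j·C_1j = (0.80)(0.55025) + (-0.40)(0.18350) + (-0.20)(0.32450) + (-0.20)(0.04625) = 0.29265
(I − A)⁻¹ = adj(I−A) / det(I−A) ≈
  [   1.8802     1.1225     0.6697     0.9277]
  [   0.6270     1.4557     0.2597     0.5638]
  [   1.1088     1.3480     1.9306     1.2968]
  [   0.1580     0.2307     0.2289     1.2865]
x = (I − A)⁻¹ d = adj(I−A)·d / det(I−A), with det(I−A) = 0.29265:
  x_E = (0.55025·320 + 0.32850·200 + 0.19600·140 + 0.27150·40) / 0.29265 = 280.08 / 0.29265 ≈ 957.05
  x_T = (0.18350·320 + 0.42600·200 + 0.07600·140 + 0.16500·40) / 0.29265 = 161.16 / 0.29265 ≈ 550.69
  x_P = (0.32450·320 + 0.39450·200 + 0.56500·140 + 0.37950·40) / 0.29265 = 277.02 / 0.29265 ≈ 946.59
  x_A = (0.04625·320 + 0.06750·200 + 0.06700·140 + 0.37650·40) / 0.29265 = 52.74 / 0.29265 ≈ 180.22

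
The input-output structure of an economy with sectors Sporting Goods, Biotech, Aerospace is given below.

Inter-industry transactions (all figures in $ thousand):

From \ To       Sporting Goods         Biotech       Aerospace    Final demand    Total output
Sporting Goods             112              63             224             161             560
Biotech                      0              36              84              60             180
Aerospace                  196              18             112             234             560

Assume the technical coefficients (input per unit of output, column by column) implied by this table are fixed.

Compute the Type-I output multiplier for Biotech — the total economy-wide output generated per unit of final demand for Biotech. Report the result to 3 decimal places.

m_2 = 2.766

Technical coefficients a_ij = z_ij / X_j:
  a_11 = 112/560 = 0.20, a_21 = 0/560 = 0.00, a_31 = 196/560 = 0.35
  a_12 = 63/180 = 0.35, a_22 = 36/180 = 0.20, a_32 = 18/180 = 0.10
  a_13 = 224/560 = 0.40, a_23 = 84/560 = 0.15, a_33 = 112/560 = 0.20
I − A =
  [   0.80    -0.35    -0.40]
  [   0.00     0.80    -0.15]
  [  -0.35    -0.10     0.80]
Cofactors of I−A, C_ij = (−1)^(i+j)·(minor ij) (rows/columns in the sector order above):
  C_11 = (0.80)(0.80) − (-0.15)(-0.10) = 0.6250
  C_12 = −[(0.00)(0.80) − (-0.15)(-0.35)] = 0.0525
  C_13 = (0.00)(-0.10) − (0.80)(-0.35) = 0.2800
  C_21 = −[(-0.35)(0.80) − (-0.40)(-0.10)] = 0.3200
  C_22 = (0.80)(0.80) − (-0.40)(-0.35) = 0.5000
  C_23 = −[(0.80)(-0.10) − (-0.35)(-0.35)] = 0.2025
  C_31 = (-0.35)(-0.15) − (-0.40)(0.80) = 0.3725
  C_32 = −[(0.80)(-0.15) − (-0.40)(0.00)] = 0.1200
  C_33 = (0.80)(0.80) − (-0.35)(0.00) = 0.6400
det(I−A) = Σ_j (I−A)_1j·C_1j = (0.80)(0.6250) + (-0.35)(0.0525) + (-0.40)(0.2800) = 0.369625
adj(I−A) = Cᵀ =
  [ 0.6250   0.3200   0.3725]
  [ 0.0525   0.5000   0.1200]
  [ 0.2800   0.2025   0.6400]
(I − A)⁻¹ = adj(I−A) / det(I−A) ≈
  [   1.6909     0.8657     1.0078]
  [   0.1420     1.3527     0.3247]
  [   0.7575     0.5479     1.7315]
The output multiplier for sector j is the column-j sum of the Leontief inverse (I − A)⁻¹ = adj(I−A) / det(I−A).
Column 2 of adj(I−A): (0.3200, 0.5000, 0.2025); det(I−A) = 0.369625.
m_2 = (0.3200 + 0.5000 + 0.2025) / 0.369625 = 1.0225 / 0.369625 ≈ 2.766.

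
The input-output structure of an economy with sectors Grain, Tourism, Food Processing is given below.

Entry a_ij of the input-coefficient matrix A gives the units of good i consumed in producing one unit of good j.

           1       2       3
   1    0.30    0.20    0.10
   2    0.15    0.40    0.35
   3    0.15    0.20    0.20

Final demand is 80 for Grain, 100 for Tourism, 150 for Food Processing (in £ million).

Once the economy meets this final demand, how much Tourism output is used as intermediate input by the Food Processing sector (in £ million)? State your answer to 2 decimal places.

I − A =
  [   0.70    -0.20    -0.10]
  [  -0.15     0.60    -0.35]
  [  -0.15    -0.20     0.80]
Cofactors of I−A, C_ij = (−1)^(i+j)·(minor ij) (rows/columns in the sector order above):
  C_11 = (0.60)(0.80) − (-0.35)(-0.20) = 0.4100
  C_12 = −[(-0.15)(0.80) − (-0.35)(-0.15)] = 0.1725
  C_13 = (-0.15)(-0.20) − (0.60)(-0.15) = 0.1200
  C_21 = −[(-0.20)(0.80) − (-0.10)(-0.20)] = 0.1800
  C_22 = (0.70)(0.80) − (-0.10)(-0.15) = 0.5450
  C_23 = −[(0.70)(-0.20) − (-0.20)(-0.15)] = 0.1700
  C_31 = (-0.20)(-0.35) − (-0.10)(0.60) = 0.1300
  C_32 = −[(0.70)(-0.35) − (-0.10)(-0.15)] = 0.2600
  C_33 = (0.70)(0.60) − (-0.20)(-0.15) = 0.3900
det(I−A) = Σ_j (I−A)_1j·C_1j = (0.70)(0.4100) + (-0.20)(0.1725) + (-0.10)(0.1200) = 0.2405
adj(I−A) = Cᵀ =
  [ 0.4100   0.1800   0.1300]
  [ 0.1725   0.5450   0.2600]
  [ 0.1200   0.1700   0.3900]
(I − A)⁻¹ = adj(I−A) / det(I−A) ≈
  [   1.7048     0.7484     0.5405]
  [   0.7173     2.2661     1.0811]
  [   0.4990     0.7069     1.6216]
First solve x = (I − A)⁻¹ d = adj(I−A)·d / det(I−A); in particular x_3 = (0.1200·80 + 0.1700·100 + 0.3900·150) / 0.2405 = 85.10 / 0.2405 ≈ 353.8462.
Intermediate flow from 2 to 3: z_23 = a_23 · x_3 = 0.35 × 85.10 / 0.2405 = 29.785 / 0.2405 ≈ 123.85.

z_23 = 123.85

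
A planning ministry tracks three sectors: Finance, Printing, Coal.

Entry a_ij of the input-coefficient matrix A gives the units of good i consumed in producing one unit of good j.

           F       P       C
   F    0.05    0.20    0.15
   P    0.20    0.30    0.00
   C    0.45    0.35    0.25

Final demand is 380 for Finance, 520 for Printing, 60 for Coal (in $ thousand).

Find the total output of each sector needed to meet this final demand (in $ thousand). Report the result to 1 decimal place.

x_F = 756.9, x_P = 959.1, x_C = 981.8

I − A =
  [   0.95    -0.20    -0.15]
  [  -0.20     0.70     0.00]
  [  -0.45    -0.35     0.75]
Cofactors of I−A, C_ij = (−1)^(i+j)·(minor ij) (rows/columns in the sector order above):
  C_11 = (0.70)(0.75) − (0.00)(-0.35) = 0.5250
  C_12 = −[(-0.20)(0.75) − (0.00)(-0.45)] = 0.1500
  C_13 = (-0.20)(-0.35) − (0.70)(-0.45) = 0.3850
  C_21 = −[(-0.20)(0.75) − (-0.15)(-0.35)] = 0.2025
  C_22 = (0.95)(0.75) − (-0.15)(-0.45) = 0.6450
  C_23 = −[(0.95)(-0.35) − (-0.20)(-0.45)] = 0.4225
  C_31 = (-0.20)(0.00) − (-0.15)(0.70) = 0.1050
  C_32 = −[(0.95)(0.00) − (-0.15)(-0.20)] = 0.0300
  C_33 = (0.95)(0.70) − (-0.20)(-0.20) = 0.6250
det(I−A) = Σ_j (I−A)_1j·C_1j = (0.95)(0.5250) + (-0.20)(0.1500) + (-0.15)(0.3850) = 0.4110
adj(I−A) = Cᵀ =
  [ 0.5250   0.2025   0.1050]
  [ 0.1500   0.6450   0.0300]
  [ 0.3850   0.4225   0.6250]
(I − A)⁻¹ = adj(I−A) / det(I−A) ≈
  [   1.2774     0.4927     0.2555]
  [   0.3650     1.5693     0.0730]
  [   0.9367     1.0280     1.5207]
x = (I − A)⁻¹ d = adj(I−A)·d / det(I−A), with det(I−A) = 0.4110:
  x_F = (0.5250·380 + 0.2025·520 + 0.1050·60) / 0.4110 = 311.10 / 0.4110 ≈ 756.9
  x_P = (0.1500·380 + 0.6450·520 + 0.0300·60) / 0.4110 = 394.20 / 0.4110 ≈ 959.1
  x_C = (0.3850·380 + 0.4225·520 + 0.6250·60) / 0.4110 = 403.50 / 0.4110 ≈ 981.8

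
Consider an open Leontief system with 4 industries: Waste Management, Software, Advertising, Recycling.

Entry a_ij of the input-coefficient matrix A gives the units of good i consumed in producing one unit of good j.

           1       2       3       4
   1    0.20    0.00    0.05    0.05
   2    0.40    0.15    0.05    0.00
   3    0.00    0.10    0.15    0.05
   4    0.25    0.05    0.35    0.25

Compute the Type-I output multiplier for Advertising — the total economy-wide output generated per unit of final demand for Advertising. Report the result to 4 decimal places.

I − A =
  [   0.80     0.00    -0.05    -0.05]
  [  -0.40     0.85    -0.05     0.00]
  [   0.00    -0.10     0.85    -0.05]
  [  -0.25    -0.05    -0.35     0.75]
Compute the cofactors C_ij = (−1)^(i+j)·(3×3 minor ij) of I−A; the adjugate is their transpose:
adj(I−A) = Cᵀ =
  [ 0.523125   0.007750   0.046875   0.038000]
  [ 0.248625   0.484750   0.051375   0.020000]
  [ 0.041625   0.060750   0.498375   0.036000]
  [ 0.210375   0.063250   0.251625   0.572000]
det(I−A) = Σ_j (I−A)_1j·C_1j = (0.80)(0.523125) + (0.00)(0.248625) + (-0.05)(0.041625) + (-0.05)(0.210375) = 0.4059
(I − A)⁻¹ = adj(I−A) / det(I−A) ≈
  [   1.28880     0.01909     0.11548     0.09362]
  [   0.61253     1.19426     0.12657     0.04927]
  [   0.10255     0.14967     1.22783     0.08869]
  [   0.51829     0.15583     0.61992     1.40921]
The output multiplier for sector j is the column-j sum of the Leontief inverse (I − A)⁻¹ = adj(I−A) / det(I−A).
Column 3 of adj(I−A): (0.046875, 0.051375, 0.498375, 0.251625); det(I−A) = 0.4059.
m_3 = (0.046875 + 0.051375 + 0.498375 + 0.251625) / 0.4059 = 0.84825 / 0.4059 ≈ 2.0898.

m_3 = 2.0898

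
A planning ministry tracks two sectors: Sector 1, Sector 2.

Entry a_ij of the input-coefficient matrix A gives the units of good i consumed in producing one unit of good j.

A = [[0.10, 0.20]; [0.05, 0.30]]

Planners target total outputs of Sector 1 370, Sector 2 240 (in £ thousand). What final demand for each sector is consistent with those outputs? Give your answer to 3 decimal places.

d_1 = 285.000, d_2 = 149.500

I − A =
  [   0.90    -0.20]
  [  -0.05     0.70]
d = (I − A) x:
  d_1 = (+0.90)·370 + (-0.20)·240 = 285.000
  d_2 = (-0.05)·370 + (+0.70)·240 = 149.500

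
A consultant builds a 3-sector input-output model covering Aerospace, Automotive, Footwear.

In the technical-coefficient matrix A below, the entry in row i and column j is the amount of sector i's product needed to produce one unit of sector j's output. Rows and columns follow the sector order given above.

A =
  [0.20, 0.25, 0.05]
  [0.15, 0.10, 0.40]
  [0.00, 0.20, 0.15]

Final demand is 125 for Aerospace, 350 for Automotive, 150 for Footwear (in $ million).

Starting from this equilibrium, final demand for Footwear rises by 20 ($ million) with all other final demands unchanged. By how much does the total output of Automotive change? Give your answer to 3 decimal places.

Δx_2 = 12.728

I − A =
  [   0.80    -0.25    -0.05]
  [  -0.15     0.90    -0.40]
  [   0.00    -0.20     0.85]
Cofactors of I−A, C_ij = (−1)^(i+j)·(minor ij) (rows/columns in the sector order above):
  C_11 = (0.90)(0.85) − (-0.40)(-0.20) = 0.6850
  C_12 = −[(-0.15)(0.85) − (-0.40)(0.00)] = 0.1275
  C_13 = (-0.15)(-0.20) − (0.90)(0.00) = 0.0300
  C_21 = −[(-0.25)(0.85) − (-0.05)(-0.20)] = 0.2225
  C_22 = (0.80)(0.85) − (-0.05)(0.00) = 0.6800
  C_23 = −[(0.80)(-0.20) − (-0.25)(0.00)] = 0.1600
  C_31 = (-0.25)(-0.40) − (-0.05)(0.90) = 0.1450
  C_32 = −[(0.80)(-0.40) − (-0.05)(-0.15)] = 0.3275
  C_33 = (0.80)(0.90) − (-0.25)(-0.15) = 0.6825
det(I−A) = Σ_j (I−A)_1j·C_1j = (0.80)(0.6850) + (-0.25)(0.1275) + (-0.05)(0.0300) = 0.514625
adj(I−A) = Cᵀ =
  [ 0.6850   0.2225   0.1450]
  [ 0.1275   0.6800   0.3275]
  [ 0.0300   0.1600   0.6825]
(I − A)⁻¹ = adj(I−A) / det(I−A) ≈
  [   1.3311     0.4324     0.2818]
  [   0.2478     1.3214     0.6364]
  [   0.0583     0.3109     1.3262]
Δx = (I − A)⁻¹ Δd with Δd having +20 in the Footwear component and 0 elsewhere.
So Δx_2 = L_23 · (+20), where L_23 = adj(I−A)_23 / det(I−A) = 0.3275 / 0.514625.
Δx_2 = 0.3275 × (+20) / 0.514625 = 6.55 / 0.514625 ≈ 12.728.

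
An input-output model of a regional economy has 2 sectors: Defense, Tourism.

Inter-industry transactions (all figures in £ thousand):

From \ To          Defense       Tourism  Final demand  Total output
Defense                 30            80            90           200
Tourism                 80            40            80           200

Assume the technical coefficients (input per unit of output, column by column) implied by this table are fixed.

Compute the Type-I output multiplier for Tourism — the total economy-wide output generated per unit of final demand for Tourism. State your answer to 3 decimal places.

m_2 = 2.404

Technical coefficients a_ij = z_ij / X_j:
  a_11 = 30/200 = 0.15, a_21 = 80/200 = 0.40
  a_12 = 80/200 = 0.40, a_22 = 40/200 = 0.20
I − A =
  [   0.85    -0.40]
  [  -0.40     0.80]
det(I−A) = (0.85)(0.80) − (-0.40)(-0.40) = 0.5200
adj(I−A) = [[0.80, 0.40], [0.40, 0.85]]
(I − A)⁻¹ = adj(I−A) / det(I−A) ≈
  [   1.5385     0.7692]
  [   0.7692     1.6346]
The output multiplier for sector j is the column-j sum of the Leontief inverse (I − A)⁻¹ = adj(I−A) / det(I−A).
Column 2 of adj(I−A): (0.40, 0.85); det(I−A) = 0.5200.
m_2 = (0.40 + 0.85) / 0.5200 = 1.25 / 0.5200 ≈ 2.404.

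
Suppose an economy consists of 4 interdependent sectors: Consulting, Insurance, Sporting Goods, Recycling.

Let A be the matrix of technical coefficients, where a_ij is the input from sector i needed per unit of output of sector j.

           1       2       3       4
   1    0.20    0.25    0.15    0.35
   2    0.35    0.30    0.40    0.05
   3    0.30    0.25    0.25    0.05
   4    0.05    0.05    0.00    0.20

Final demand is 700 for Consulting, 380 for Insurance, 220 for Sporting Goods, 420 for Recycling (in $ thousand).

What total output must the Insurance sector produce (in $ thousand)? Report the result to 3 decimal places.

I − A =
  [   0.80    -0.25    -0.15    -0.35]
  [  -0.35     0.70    -0.40    -0.05]
  [  -0.30    -0.25     0.75    -0.05]
  [  -0.05    -0.05     0.00     0.80]
Compute the cofactors C_ij = (−1)^(i+j)·(3×3 minor ij) of I−A; the adjugate is their transpose:
adj(I−A) = Cᵀ =
  [ 0.337125   0.193500   0.170625   0.170250]
  [ 0.308875   0.430500   0.291375   0.180250]
  [ 0.240500   0.223500   0.357000   0.141500]
  [ 0.040375   0.039000   0.028875   0.199750]
det(I−A) = Σ_j (I−A)_1j·C_1j = (0.80)(0.337125) + (-0.25)(0.308875) + (-0.15)(0.240500) + (-0.35)(0.040375) = 0.142275
(I − A)⁻¹ = adj(I−A) / det(I−A) ≈
  [   2.3695     1.3600     1.1993     1.1966]
  [   2.1710     3.0258     2.0480     1.2669]
  [   1.6904     1.5709     2.5092     0.9946]
  [   0.2838     0.2741     0.2030     1.4040]
x = (I − A)⁻¹ d = adj(I−A)·d / det(I−A), with det(I−A) = 0.142275:
  x_1 = (0.337125·700 + 0.193500·380 + 0.170625·220 + 0.170250·420) / 0.142275 = 418.56 / 0.142275 ≈ 2941.908
  x_2 = (0.308875·700 + 0.430500·380 + 0.291375·220 + 0.180250·420) / 0.142275 = 519.61 / 0.142275 ≈ 3652.153
  x_3 = (0.240500·700 + 0.223500·380 + 0.357000·220 + 0.141500·420) / 0.142275 = 391.25 / 0.142275 ≈ 2749.956
  x_4 = (0.040375·700 + 0.039000·380 + 0.028875·220 + 0.199750·420) / 0.142275 = 133.33 / 0.142275 ≈ 937.129

x_2 = 3652.153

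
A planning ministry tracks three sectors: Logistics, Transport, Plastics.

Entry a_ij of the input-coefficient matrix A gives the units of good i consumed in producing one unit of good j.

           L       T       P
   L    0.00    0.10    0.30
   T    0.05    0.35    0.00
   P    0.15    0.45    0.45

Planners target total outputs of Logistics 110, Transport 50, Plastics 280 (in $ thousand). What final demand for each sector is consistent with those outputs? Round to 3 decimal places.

d_L = 21.000, d_T = 27.000, d_P = 115.000

I − A =
  [   1.00    -0.10    -0.30]
  [  -0.05     0.65     0.00]
  [  -0.15    -0.45     0.55]
d = (I − A) x:
  d_L = (+1.00)·110 + (-0.10)·50 + (-0.30)·280 = 21.000
  d_T = (-0.05)·110 + (+0.65)·50 + (+0.00)·280 = 27.000
  d_P = (-0.15)·110 + (-0.45)·50 + (+0.55)·280 = 115.000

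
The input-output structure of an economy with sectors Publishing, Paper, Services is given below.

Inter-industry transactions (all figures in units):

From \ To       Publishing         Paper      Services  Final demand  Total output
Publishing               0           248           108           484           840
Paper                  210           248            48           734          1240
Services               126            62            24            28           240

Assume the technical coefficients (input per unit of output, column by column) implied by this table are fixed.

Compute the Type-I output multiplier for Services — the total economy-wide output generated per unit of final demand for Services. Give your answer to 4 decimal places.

Technical coefficients a_ij = z_ij / X_j:
  a_11 = 0/840 = 0.00, a_21 = 210/840 = 0.25, a_31 = 126/840 = 0.15
  a_12 = 248/1240 = 0.20, a_22 = 248/1240 = 0.20, a_32 = 62/1240 = 0.05
  a_13 = 108/240 = 0.45, a_23 = 48/240 = 0.20, a_33 = 24/240 = 0.10
I − A =
  [   1.00    -0.20    -0.45]
  [  -0.25     0.80    -0.20]
  [  -0.15    -0.05     0.90]
Cofactors of I−A, C_ij = (−1)^(i+j)·(minor ij) (rows/columns in the sector order above):
  C_11 = (0.80)(0.90) − (-0.20)(-0.05) = 0.7100
  C_12 = −[(-0.25)(0.90) − (-0.20)(-0.15)] = 0.2550
  C_13 = (-0.25)(-0.05) − (0.80)(-0.15) = 0.1325
  C_21 = −[(-0.20)(0.90) − (-0.45)(-0.05)] = 0.2025
  C_22 = (1.00)(0.90) − (-0.45)(-0.15) = 0.8325
  C_23 = −[(1.00)(-0.05) − (-0.20)(-0.15)] = 0.0800
  C_31 = (-0.20)(-0.20) − (-0.45)(0.80) = 0.4000
  C_32 = −[(1.00)(-0.20) − (-0.45)(-0.25)] = 0.3125
  C_33 = (1.00)(0.80) − (-0.20)(-0.25) = 0.7500
det(I−A) = Σ_j (I−A)_1j·C_1j = (1.00)(0.7100) + (-0.20)(0.2550) + (-0.45)(0.1325) = 0.599375
adj(I−A) = Cᵀ =
  [ 0.7100   0.2025   0.4000]
  [ 0.2550   0.8325   0.3125]
  [ 0.1325   0.0800   0.7500]
(I − A)⁻¹ = adj(I−A) / det(I−A) ≈
  [   1.18457     0.33785     0.66736]
  [   0.42544     1.38895     0.52138]
  [   0.22106     0.13347     1.25130]
The output multiplier for sector j is the column-j sum of the Leontief inverse (I − A)⁻¹ = adj(I−A) / det(I−A).
Column 3 of adj(I−A): (0.4000, 0.3125, 0.7500); det(I−A) = 0.599375.
m_3 = (0.4000 + 0.3125 + 0.7500) / 0.599375 = 1.4625 / 0.599375 ≈ 2.4400.

m_3 = 2.4400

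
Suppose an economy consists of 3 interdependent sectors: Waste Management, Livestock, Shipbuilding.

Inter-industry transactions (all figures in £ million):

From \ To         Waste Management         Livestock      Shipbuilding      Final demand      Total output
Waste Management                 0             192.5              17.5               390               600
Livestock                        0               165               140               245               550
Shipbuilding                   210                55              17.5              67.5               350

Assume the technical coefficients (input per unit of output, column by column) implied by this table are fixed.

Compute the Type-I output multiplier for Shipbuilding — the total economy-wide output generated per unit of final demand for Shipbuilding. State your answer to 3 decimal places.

m_S = 2.262

Technical coefficients a_ij = z_ij / X_j:
  a_WW = 0/600 = 0.00, a_LW = 0/600 = 0.00, a_SW = 210/600 = 0.35
  a_WL = 192.5/550 = 0.35, a_LL = 165/550 = 0.30, a_SL = 55/550 = 0.10
  a_WS = 17.5/350 = 0.05, a_LS = 140/350 = 0.40, a_SS = 17.5/350 = 0.05
I − A =
  [   1.00    -0.35    -0.05]
  [   0.00     0.70    -0.40]
  [  -0.35    -0.10     0.95]
Cofactors of I−A, C_ij = (−1)^(i+j)·(minor ij) (rows/columns in the sector order above):
  C_11 = (0.70)(0.95) − (-0.40)(-0.10) = 0.6250
  C_12 = −[(0.00)(0.95) − (-0.40)(-0.35)] = 0.1400
  C_13 = (0.00)(-0.10) − (0.70)(-0.35) = 0.2450
  C_21 = −[(-0.35)(0.95) − (-0.05)(-0.10)] = 0.3375
  C_22 = (1.00)(0.95) − (-0.05)(-0.35) = 0.9325
  C_23 = −[(1.00)(-0.10) − (-0.35)(-0.35)] = 0.2225
  C_31 = (-0.35)(-0.40) − (-0.05)(0.70) = 0.1750
  C_32 = −[(1.00)(-0.40) − (-0.05)(0.00)] = 0.4000
  C_33 = (1.00)(0.70) − (-0.35)(0.00) = 0.7000
det(I−A) = Σ_j (I−A)_1j·C_1j = (1.00)(0.6250) + (-0.35)(0.1400) + (-0.05)(0.2450) = 0.56375
adj(I−A) = Cᵀ =
  [ 0.6250   0.3375   0.1750]
  [ 0.1400   0.9325   0.4000]
  [ 0.2450   0.2225   0.7000]
(I − A)⁻¹ = adj(I−A) / det(I−A) ≈
  [   1.1086     0.5987     0.3104]
  [   0.2483     1.6541     0.7095]
  [   0.4346     0.3947     1.2417]
The output multiplier for sector j is the column-j sum of the Leontief inverse (I − A)⁻¹ = adj(I−A) / det(I−A).
Column S of adj(I−A): (0.1750, 0.4000, 0.7000); det(I−A) = 0.56375.
m_S = (0.1750 + 0.4000 + 0.7000) / 0.56375 = 1.275 / 0.56375 ≈ 2.262.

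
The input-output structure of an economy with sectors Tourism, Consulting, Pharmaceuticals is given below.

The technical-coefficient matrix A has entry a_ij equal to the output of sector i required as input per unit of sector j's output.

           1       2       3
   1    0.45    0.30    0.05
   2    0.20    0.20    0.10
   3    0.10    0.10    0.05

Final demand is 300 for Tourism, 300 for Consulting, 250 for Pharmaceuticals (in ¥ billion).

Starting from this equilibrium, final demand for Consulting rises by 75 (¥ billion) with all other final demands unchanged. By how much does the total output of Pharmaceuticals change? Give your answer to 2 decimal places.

Δx_3 = 18.35

I − A =
  [   0.55    -0.30    -0.05]
  [  -0.20     0.80    -0.10]
  [  -0.10    -0.10     0.95]
Cofactors of I−A, C_ij = (−1)^(i+j)·(minor ij) (rows/columns in the sector order above):
  C_11 = (0.80)(0.95) − (-0.10)(-0.10) = 0.7500
  C_12 = −[(-0.20)(0.95) − (-0.10)(-0.10)] = 0.2000
  C_13 = (-0.20)(-0.10) − (0.80)(-0.10) = 0.1000
  C_21 = −[(-0.30)(0.95) − (-0.05)(-0.10)] = 0.2900
  C_22 = (0.55)(0.95) − (-0.05)(-0.10) = 0.5175
  C_23 = −[(0.55)(-0.10) − (-0.30)(-0.10)] = 0.0850
  C_31 = (-0.30)(-0.10) − (-0.05)(0.80) = 0.0700
  C_32 = −[(0.55)(-0.10) − (-0.05)(-0.20)] = 0.0650
  C_33 = (0.55)(0.80) − (-0.30)(-0.20) = 0.3800
det(I−A) = Σ_j (I−A)_1j·C_1j = (0.55)(0.7500) + (-0.30)(0.2000) + (-0.05)(0.1000) = 0.3475
adj(I−A) = Cᵀ =
  [ 0.7500   0.2900   0.0700]
  [ 0.2000   0.5175   0.0650]
  [ 0.1000   0.0850   0.3800]
(I − A)⁻¹ = adj(I−A) / det(I−A) ≈
  [   2.1583     0.8345     0.2014]
  [   0.5755     1.4892     0.1871]
  [   0.2878     0.2446     1.0935]
Δx = (I − A)⁻¹ Δd with Δd having +75 in the Consulting component and 0 elsewhere.
So Δx_3 = L_32 · (+75), where L_32 = adj(I−A)_32 / det(I−A) = 0.0850 / 0.3475.
Δx_3 = 0.0850 × (+75) / 0.3475 = 6.375 / 0.3475 ≈ 18.35.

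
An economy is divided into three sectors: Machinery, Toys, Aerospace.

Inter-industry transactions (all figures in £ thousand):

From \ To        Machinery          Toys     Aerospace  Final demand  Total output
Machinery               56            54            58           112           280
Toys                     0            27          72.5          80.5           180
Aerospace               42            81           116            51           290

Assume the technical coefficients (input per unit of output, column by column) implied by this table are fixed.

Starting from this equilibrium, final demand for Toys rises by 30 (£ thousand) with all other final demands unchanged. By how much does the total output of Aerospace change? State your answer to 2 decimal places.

Δx_3 = 43.20

Technical coefficients a_ij = z_ij / X_j:
  a_11 = 56/280 = 0.20, a_21 = 0/280 = 0.00, a_31 = 42/280 = 0.15
  a_12 = 54/180 = 0.30, a_22 = 27/180 = 0.15, a_32 = 81/180 = 0.45
  a_13 = 58/290 = 0.20, a_23 = 72.5/290 = 0.25, a_33 = 116/290 = 0.40
I − A =
  [   0.80    -0.30    -0.20]
  [   0.00     0.85    -0.25]
  [  -0.15    -0.45     0.60]
Cofactors of I−A, C_ij = (−1)^(i+j)·(minor ij) (rows/columns in the sector order above):
  C_11 = (0.85)(0.60) − (-0.25)(-0.45) = 0.3975
  C_12 = −[(0.00)(0.60) − (-0.25)(-0.15)] = 0.0375
  C_13 = (0.00)(-0.45) − (0.85)(-0.15) = 0.1275
  C_21 = −[(-0.30)(0.60) − (-0.20)(-0.45)] = 0.2700
  C_22 = (0.80)(0.60) − (-0.20)(-0.15) = 0.4500
  C_23 = −[(0.80)(-0.45) − (-0.30)(-0.15)] = 0.4050
  C_31 = (-0.30)(-0.25) − (-0.20)(0.85) = 0.2450
  C_32 = −[(0.80)(-0.25) − (-0.20)(0.00)] = 0.2000
  C_33 = (0.80)(0.85) − (-0.30)(0.00) = 0.6800
det(I−A) = Σ_j (I−A)_1j·C_1j = (0.80)(0.3975) + (-0.30)(0.0375) + (-0.20)(0.1275) = 0.28125
adj(I−A) = Cᵀ =
  [ 0.3975   0.2700   0.2450]
  [ 0.0375   0.4500   0.2000]
  [ 0.1275   0.4050   0.6800]
(I − A)⁻¹ = adj(I−A) / det(I−A) ≈
  [   1.4133     0.9600     0.8711]
  [   0.1333     1.6000     0.7111]
  [   0.4533     1.4400     2.4178]
Δx = (I − A)⁻¹ Δd with Δd having +30 in the Toys component and 0 elsewhere.
So Δx_3 = L_32 · (+30), where L_32 = adj(I−A)_32 / det(I−A) = 0.4050 / 0.28125.
Δx_3 = 0.4050 × (+30) / 0.28125 = 12.15 / 0.28125 = 43.20.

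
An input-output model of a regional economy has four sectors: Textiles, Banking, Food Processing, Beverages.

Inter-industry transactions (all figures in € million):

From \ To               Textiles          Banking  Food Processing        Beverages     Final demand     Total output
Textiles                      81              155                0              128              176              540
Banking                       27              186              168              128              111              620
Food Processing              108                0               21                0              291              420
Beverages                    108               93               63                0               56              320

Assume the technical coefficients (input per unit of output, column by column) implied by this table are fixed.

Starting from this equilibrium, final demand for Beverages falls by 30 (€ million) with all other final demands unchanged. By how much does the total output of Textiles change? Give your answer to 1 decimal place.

Technical coefficients a_ij = z_ij / X_j:
  a_11 = 81/540 = 0.15, a_21 = 27/540 = 0.05, a_31 = 108/540 = 0.20, a_41 = 108/540 = 0.20
  a_12 = 155/620 = 0.25, a_22 = 186/620 = 0.30, a_32 = 0/620 = 0.00, a_42 = 93/620 = 0.15
  a_13 = 0/420 = 0.00, a_23 = 168/420 = 0.40, a_33 = 21/420 = 0.05, a_43 = 63/420 = 0.15
  a_14 = 128/320 = 0.40, a_24 = 128/320 = 0.40, a_34 = 0/320 = 0.00, a_44 = 0/320 = 0.00
I − A =
  [   0.85    -0.25     0.00    -0.40]
  [  -0.05     0.70    -0.40    -0.40]
  [  -0.20     0.00     0.95     0.00]
  [  -0.20    -0.15    -0.15     1.00]
Compute the cofactors C_ij = (−1)^(i+j)·(3×3 minor ij) of I−A; the adjugate is their transpose:
adj(I−A) = Cᵀ =
  [ 0.608000   0.294500   0.181000   0.361000]
  [ 0.215500   0.719500   0.362000   0.374000]
  [ 0.128000   0.062000   0.452500   0.076000]
  [ 0.173125   0.176125   0.158375   0.533375]
det(I−A) = Σ_j (I−A)_1j·C_1j = (0.85)(0.608000) + (-0.25)(0.215500) + (0.00)(0.128000) + (-0.40)(0.173125) = 0.393675
(I − A)⁻¹ = adj(I−A) / det(I−A) ≈
  [   1.5444     0.7481     0.4598     0.9170]
  [   0.5474     1.8276     0.9195     0.9500]
  [   0.3251     0.1575     1.1494     0.1931]
  [   0.4398     0.4474     0.4023     1.3549]
Δx = (I − A)⁻¹ Δd with Δd having -30 in the Beverages component and 0 elsewhere.
So Δx_1 = L_14 · (-30), where L_14 = adj(I−A)_14 / det(I−A) = 0.361000 / 0.393675.
Δx_1 = 0.361000 × (-30) / 0.393675 = -10.83 / 0.393675 ≈ -27.5.

Δx_1 = -27.5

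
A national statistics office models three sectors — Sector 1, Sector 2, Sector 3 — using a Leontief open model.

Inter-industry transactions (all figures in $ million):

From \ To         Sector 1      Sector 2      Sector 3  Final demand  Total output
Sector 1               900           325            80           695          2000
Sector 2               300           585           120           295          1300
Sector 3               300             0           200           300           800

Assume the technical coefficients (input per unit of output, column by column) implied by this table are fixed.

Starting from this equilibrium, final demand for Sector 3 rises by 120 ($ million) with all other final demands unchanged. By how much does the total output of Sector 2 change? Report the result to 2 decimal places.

Δx_2 = 63.29

Technical coefficients a_ij = z_ij / X_j:
  a_11 = 900/2000 = 0.45, a_21 = 300/2000 = 0.15, a_31 = 300/2000 = 0.15
  a_12 = 325/1300 = 0.25, a_22 = 585/1300 = 0.45, a_32 = 0/1300 = 0.00
  a_13 = 80/800 = 0.10, a_23 = 120/800 = 0.15, a_33 = 200/800 = 0.25
I − A =
  [   0.55    -0.25    -0.10]
  [  -0.15     0.55    -0.15]
  [  -0.15     0.00     0.75]
Cofactors of I−A, C_ij = (−1)^(i+j)·(minor ij) (rows/columns in the sector order above):
  C_11 = (0.55)(0.75) − (-0.15)(0.00) = 0.4125
  C_12 = −[(-0.15)(0.75) − (-0.15)(-0.15)] = 0.1350
  C_13 = (-0.15)(0.00) − (0.55)(-0.15) = 0.0825
  C_21 = −[(-0.25)(0.75) − (-0.10)(0.00)] = 0.1875
  C_22 = (0.55)(0.75) − (-0.10)(-0.15) = 0.3975
  C_23 = −[(0.55)(0.00) − (-0.25)(-0.15)] = 0.0375
  C_31 = (-0.25)(-0.15) − (-0.10)(0.55) = 0.0925
  C_32 = −[(0.55)(-0.15) − (-0.10)(-0.15)] = 0.0975
  C_33 = (0.55)(0.55) − (-0.25)(-0.15) = 0.2650
det(I−A) = Σ_j (I−A)_1j·C_1j = (0.55)(0.4125) + (-0.25)(0.1350) + (-0.10)(0.0825) = 0.184875
adj(I−A) = Cᵀ =
  [ 0.4125   0.1875   0.0925]
  [ 0.1350   0.3975   0.0975]
  [ 0.0825   0.0375   0.2650]
(I − A)⁻¹ = adj(I−A) / det(I−A) ≈
  [   2.2312     1.0142     0.5003]
  [   0.7302     2.1501     0.5274]
  [   0.4462     0.2028     1.4334]
Δx = (I − A)⁻¹ Δd with Δd having +120 in the Sector 3 component and 0 elsewhere.
So Δx_2 = L_23 · (+120), where L_23 = adj(I−A)_23 / det(I−A) = 0.0975 / 0.184875.
Δx_2 = 0.0975 × (+120) / 0.184875 = 11.70 / 0.184875 ≈ 63.29.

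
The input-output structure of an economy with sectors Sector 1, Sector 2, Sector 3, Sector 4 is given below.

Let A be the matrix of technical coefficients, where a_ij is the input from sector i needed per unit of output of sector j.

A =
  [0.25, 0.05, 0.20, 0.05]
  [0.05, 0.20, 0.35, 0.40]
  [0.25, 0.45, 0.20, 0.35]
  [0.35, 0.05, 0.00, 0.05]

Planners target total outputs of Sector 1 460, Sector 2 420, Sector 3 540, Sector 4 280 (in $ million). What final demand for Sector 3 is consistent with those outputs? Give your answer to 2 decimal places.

d_3 = 30.00

I − A =
  [   0.75    -0.05    -0.20    -0.05]
  [  -0.05     0.80    -0.35    -0.40]
  [  -0.25    -0.45     0.80    -0.35]
  [  -0.35    -0.05     0.00     0.95]
d = (I − A) x:
  d_1 = (+0.75)·460 + (-0.05)·420 + (-0.20)·540 + (-0.05)·280 = 202.00
  d_2 = (-0.05)·460 + (+0.80)·420 + (-0.35)·540 + (-0.40)·280 = 12.00
  d_3 = (-0.25)·460 + (-0.45)·420 + (+0.80)·540 + (-0.35)·280 = 30.00
  d_4 = (-0.35)·460 + (-0.05)·420 + (+0.00)·540 + (+0.95)·280 = 84.00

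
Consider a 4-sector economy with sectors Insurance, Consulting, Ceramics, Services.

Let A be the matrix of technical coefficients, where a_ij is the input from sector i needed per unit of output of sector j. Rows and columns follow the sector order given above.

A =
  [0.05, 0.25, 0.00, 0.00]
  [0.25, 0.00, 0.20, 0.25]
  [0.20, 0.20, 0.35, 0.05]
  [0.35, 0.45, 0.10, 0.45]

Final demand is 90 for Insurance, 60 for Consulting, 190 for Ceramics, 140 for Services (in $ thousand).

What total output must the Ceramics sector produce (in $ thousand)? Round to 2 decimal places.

I − A =
  [   0.95    -0.25     0.00     0.00]
  [  -0.25     1.00    -0.20    -0.25]
  [  -0.20    -0.20     0.65    -0.05]
  [  -0.35    -0.45    -0.10     0.55]
Compute the cofactors C_ij = (−1)^(i+j)·(3×3 minor ij) of I−A; the adjugate is their transpose:
adj(I−A) = Cᵀ =
  [ 0.247875   0.088125   0.033750   0.043125]
  [ 0.175500   0.334875   0.128250   0.163875]
  [ 0.155625   0.157750   0.359375   0.104375]
  [ 0.329625   0.358750   0.191750   0.528875]
det(I−A) = Σ_j (I−A)_1j·C_1j = (0.95)(0.247875) + (-0.25)(0.175500) + (0.00)(0.155625) + (0.00)(0.329625) = 0.19160625
(I − A)⁻¹ = adj(I−A) / det(I−A) ≈
  [   1.2937     0.4599     0.1761     0.2251]
  [   0.9159     1.7477     0.6693     0.8553]
  [   0.8122     0.8233     1.8756     0.5447]
  [   1.7203     1.8723     1.0008     2.7602]
x = (I − A)⁻¹ d = adj(I−A)·d / det(I−A), with det(I−A) = 0.19160625:
  x_1 = (0.247875·90 + 0.088125·60 + 0.033750·190 + 0.043125·140) / 0.19160625 = 40.04625 / 0.19160625 ≈ 209.00
  x_2 = (0.175500·90 + 0.334875·60 + 0.128250·190 + 0.163875·140) / 0.19160625 = 83.1975 / 0.19160625 ≈ 434.21
  x_3 = (0.155625·90 + 0.157750·60 + 0.359375·190 + 0.104375·140) / 0.19160625 = 106.365 / 0.19160625 ≈ 555.12
  x_4 = (0.329625·90 + 0.358750·60 + 0.191750·190 + 0.528875·140) / 0.19160625 = 161.66625 / 0.19160625 ≈ 843.74

x_3 = 555.12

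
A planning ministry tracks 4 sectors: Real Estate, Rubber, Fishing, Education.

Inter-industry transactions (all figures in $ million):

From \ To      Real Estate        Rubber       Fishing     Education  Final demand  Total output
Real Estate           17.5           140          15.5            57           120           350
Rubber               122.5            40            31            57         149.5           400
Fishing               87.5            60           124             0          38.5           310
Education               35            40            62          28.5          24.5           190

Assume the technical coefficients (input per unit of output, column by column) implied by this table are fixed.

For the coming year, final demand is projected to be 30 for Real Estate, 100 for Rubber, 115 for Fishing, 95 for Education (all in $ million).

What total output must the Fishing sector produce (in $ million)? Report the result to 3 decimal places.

x_3 = 391.766

Technical coefficients a_ij = z_ij / X_j:
  a_11 = 17.5/350 = 0.05, a_21 = 122.5/350 = 0.35, a_31 = 87.5/350 = 0.25, a_41 = 35/350 = 0.10
  a_12 = 140/400 = 0.35, a_22 = 40/400 = 0.10, a_32 = 60/400 = 0.15, a_42 = 40/400 = 0.10
  a_13 = 15.5/310 = 0.05, a_23 = 31/310 = 0.10, a_33 = 124/310 = 0.40, a_43 = 62/310 = 0.20
  a_14 = 57/190 = 0.30, a_24 = 57/190 = 0.30, a_34 = 0/190 = 0.00, a_44 = 28.5/190 = 0.15
I − A =
  [   0.95    -0.35    -0.05    -0.30]
  [  -0.35     0.90    -0.10    -0.30]
  [  -0.25    -0.15     0.60     0.00]
  [  -0.10    -0.10    -0.20     0.85]
Compute the cofactors C_ij = (−1)^(i+j)·(3×3 minor ij) of I−A; the adjugate is their transpose:
adj(I−A) = Cᵀ =
  [ 0.419250   0.211875   0.144500   0.222750]
  [ 0.232750   0.440875   0.172125   0.237750]
  [ 0.232875   0.198500   0.546125   0.152250]
  [ 0.131500   0.123500   0.165750   0.402625]
det(I−A) = Σ_j (I−A)_1j·C_1j = (0.95)(0.419250) + (-0.35)(0.232750) + (-0.05)(0.232875) + (-0.30)(0.131500) = 0.26573125
(I − A)⁻¹ = adj(I−A) / det(I−A) ≈
  [   1.5777     0.7973     0.5438     0.8383]
  [   0.8759     1.6591     0.6477     0.8947]
  [   0.8764     0.7470     2.0552     0.5729]
  [   0.4949     0.4648     0.6238     1.5152]
x = (I − A)⁻¹ d = adj(I−A)·d / det(I−A), with det(I−A) = 0.26573125:
  x_1 = (0.419250·30 + 0.211875·100 + 0.144500·115 + 0.222750·95) / 0.26573125 = 71.54375 / 0.26573125 ≈ 269.233
  x_2 = (0.232750·30 + 0.440875·100 + 0.172125·115 + 0.237750·95) / 0.26573125 = 93.450625 / 0.26573125 ≈ 351.673
  x_3 = (0.232875·30 + 0.198500·100 + 0.546125·115 + 0.152250·95) / 0.26573125 = 104.104375 / 0.26573125 ≈ 391.766
  x_4 = (0.131500·30 + 0.123500·100 + 0.165750·115 + 0.402625·95) / 0.26573125 = 73.605625 / 0.26573125 ≈ 276.993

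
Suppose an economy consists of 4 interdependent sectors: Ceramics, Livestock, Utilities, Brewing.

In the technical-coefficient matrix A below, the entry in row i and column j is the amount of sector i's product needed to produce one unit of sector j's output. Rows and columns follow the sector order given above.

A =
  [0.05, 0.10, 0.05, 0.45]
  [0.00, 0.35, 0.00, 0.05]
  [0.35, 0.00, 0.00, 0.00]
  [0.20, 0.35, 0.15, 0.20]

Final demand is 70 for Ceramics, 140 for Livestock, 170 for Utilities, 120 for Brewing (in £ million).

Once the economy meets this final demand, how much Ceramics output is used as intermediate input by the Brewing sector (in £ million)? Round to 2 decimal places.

I − A =
  [   0.95    -0.10    -0.05    -0.45]
  [   0.00     0.65     0.00    -0.05]
  [  -0.35     0.00     1.00     0.00]
  [  -0.20    -0.35    -0.15     0.80]
Compute the cofactors C_ij = (−1)^(i+j)·(3×3 minor ij) of I−A; the adjugate is their transpose:
adj(I−A) = Cᵀ =
  [ 0.502500   0.237500   0.069750   0.297500]
  [ 0.012625   0.632375   0.007625   0.046625]
  [ 0.175875   0.083125   0.417875   0.104125]
  [ 0.164125   0.351625   0.099125   0.606125]
det(I−A) = Σ_j (I−A)_1j·C_1j = (0.95)(0.502500) + (-0.10)(0.012625) + (-0.05)(0.175875) + (-0.45)(0.164125) = 0.3934625
(I − A)⁻¹ = adj(I−A) / det(I−A) ≈
  [   1.2771     0.6036     0.1773     0.7561]
  [   0.0321     1.6072     0.0194     0.1185]
  [   0.4470     0.2113     1.0620     0.2646]
  [   0.4171     0.8937     0.2519     1.5405]
First solve x = (I − A)⁻¹ d = adj(I−A)·d / det(I−A); in particular x_4 = (0.164125·70 + 0.351625·140 + 0.099125·170 + 0.606125·120) / 0.3934625 = 150.3025 / 0.3934625 ≈ 381.9996.
Intermediate flow from 1 to 4: z_14 = a_14 · x_4 = 0.45 × 150.3025 / 0.3934625 = 67.636125 / 0.3934625 ≈ 171.90.

z_14 = 171.90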